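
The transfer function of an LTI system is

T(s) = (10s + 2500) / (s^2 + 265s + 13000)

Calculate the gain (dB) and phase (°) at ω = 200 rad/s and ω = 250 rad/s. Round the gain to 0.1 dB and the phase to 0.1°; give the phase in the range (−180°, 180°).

ω = 200: -25.4 dB, -78.3°; ω = 250: -27.4 dB, -81.8°

Substitute s = j200:
Numerator: 10(j200) + 2500 = 2500 + j2000
Denominator: (j200)^2 + 265(j200) + 13000 = -27000 + j53000
|N| = √(2500² + 2000²) ≈ 3201.6, ∠N ≈ 38.66°
|D| = √(27000² + 53000²) ≈ 59481, ∠D ≈ 117.00°
|T| = 3201.6 / 59481 ≈ 0.053826
Gain = 20 log₁₀(0.053826) ≈ -25.38 dB
∠T = 38.66° − 117.00° = -78.34°

Substitute s = j250:
Numerator: 10(j250) + 2500 = 2500 + j2500
Denominator: (j250)^2 + 265(j250) + 13000 = -49500 + j66250
|N| = √(2500² + 2500²) ≈ 3535.5, ∠N ≈ 45.00°
|D| = √(49500² + 66250²) ≈ 82700, ∠D ≈ 126.77°
|T| = 3535.5 / 82700 ≈ 0.042751
Gain = 20 log₁₀(0.042751) ≈ -27.38 dB
∠T = 45.00° − 126.77° = -81.77°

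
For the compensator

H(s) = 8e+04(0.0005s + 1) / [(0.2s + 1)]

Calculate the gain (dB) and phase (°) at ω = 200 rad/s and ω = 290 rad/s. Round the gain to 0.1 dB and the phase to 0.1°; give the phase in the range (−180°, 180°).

ω = 200: 66.1 dB, -82.9°; ω = 290: 62.9 dB, -80.8°

At ω = 200 rad/s:
zero (1 + j200·0.0005) = 1 + j0.1 → |·| ≈ 1.005, ∠ ≈ 5.71°
pole (1 + j200·0.2) = 1 + j40 → |·| ≈ 40.012, ∠ ≈ 88.57°
|H| = 8e+04 · 1.005 / (40.012) ≈ 2009.4
Gain = 20 log₁₀(2009.4) ≈ 66.06 dB
∠H = (5.71°) − (88.57°) = -82.86°

At ω = 290 rad/s:
zero (1 + j290·0.0005) = 1 + j0.145 → |·| ≈ 1.0105, ∠ ≈ 8.25°
pole (1 + j290·0.2) = 1 + j58 → |·| ≈ 58.009, ∠ ≈ 89.01°
|H| = 8e+04 · 1.0105 / (58.009) ≈ 1393.6
Gain = 20 log₁₀(1393.6) ≈ 62.88 dB
∠H = (8.25°) − (89.01°) = -80.76°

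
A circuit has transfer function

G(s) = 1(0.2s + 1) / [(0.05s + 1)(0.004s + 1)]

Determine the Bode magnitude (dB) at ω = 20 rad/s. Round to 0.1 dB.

9.3 dB

At ω = 20 rad/s:
zero (1 + j20·0.2) = 1 + j4 → |·| ≈ 4.1231, ∠ ≈ 75.96°
pole (1 + j20·0.05) = 1 + j1 → |·| ≈ 1.4142, ∠ ≈ 45.00°
pole (1 + j20·0.004) = 1 + j0.08 → |·| ≈ 1.0032, ∠ ≈ 4.57°
|G| = 1 · 4.1231 / (1.4142 · 1.0032) ≈ 2.9062
Gain = 20 log₁₀(2.9062) ≈ 9.27 dB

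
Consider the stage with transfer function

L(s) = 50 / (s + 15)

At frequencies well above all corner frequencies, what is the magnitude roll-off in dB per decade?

-20 dB/decade

Each pole contributes −20 dB/decade at high frequency; each zero contributes +20 dB/decade.
Net: 0 zero(s) − 1 pole(s) → -20 dB/decade.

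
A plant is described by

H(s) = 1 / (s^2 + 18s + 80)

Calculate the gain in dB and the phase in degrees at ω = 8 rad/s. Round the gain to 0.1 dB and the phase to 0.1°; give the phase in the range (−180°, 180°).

-43.2 dB, -83.7°

Substitute s = j8:
Numerator: 1 = 1 + j0
Denominator: (j8)^2 + 18(j8) + 80 = 16 + j144
|N| = √(1² + 0²) ≈ 1, ∠N ≈ 0.00°
|D| = √(16² + 144²) ≈ 144.89, ∠D ≈ 83.66°
|H| = 1 / 144.89 ≈ 0.0069018
Gain = 20 log₁₀(0.0069018) ≈ -43.22 dB
∠H = 0.00° − 83.66° = -83.66°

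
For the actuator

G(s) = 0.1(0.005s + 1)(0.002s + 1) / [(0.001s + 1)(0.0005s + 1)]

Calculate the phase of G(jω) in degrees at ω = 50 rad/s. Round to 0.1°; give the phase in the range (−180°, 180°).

15.5°

At ω = 50 rad/s:
zero (1 + j50·0.005) = 1 + j0.25 → |·| ≈ 1.0308, ∠ ≈ 14.04°
zero (1 + j50·0.002) = 1 + j0.1 → |·| ≈ 1.005, ∠ ≈ 5.71°
pole (1 + j50·0.001) = 1 + j0.05 → |·| ≈ 1.0012, ∠ ≈ 2.86°
pole (1 + j50·0.0005) = 1 + j0.025 → |·| ≈ 1.0003, ∠ ≈ 1.43°
∠G = (14.04° + 5.71°) − (2.86° + 1.43°) = 15.46°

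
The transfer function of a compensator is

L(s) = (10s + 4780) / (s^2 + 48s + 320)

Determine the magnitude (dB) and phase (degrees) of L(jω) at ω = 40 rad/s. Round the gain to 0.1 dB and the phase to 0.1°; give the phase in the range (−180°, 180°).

6.4 dB, -118.9°

Substitute s = j40:
Numerator: 10(j40) + 4780 = 4780 + j400
Denominator: (j40)^2 + 48(j40) + 320 = -1280 + j1920
|N| = √(4780² + 400²) ≈ 4796.7, ∠N ≈ 4.78°
|D| = √(1280² + 1920²) ≈ 2307.6, ∠D ≈ 123.69°
|L| = 4796.7 / 2307.6 ≈ 2.0787
Gain = 20 log₁₀(2.0787) ≈ 6.36 dB
∠L = 4.78° − 123.69° = -118.91°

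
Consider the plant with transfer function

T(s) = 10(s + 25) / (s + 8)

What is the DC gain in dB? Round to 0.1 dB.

T(0) = 10·25 / (8) = 31.25
20 log₁₀(31.25) ≈ 29.90 dB

29.9 dB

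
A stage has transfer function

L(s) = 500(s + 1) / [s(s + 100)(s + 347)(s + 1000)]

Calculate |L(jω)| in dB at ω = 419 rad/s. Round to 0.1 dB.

At s = jω = j419:
zero (s+1): 1 + j419 → |·| = √(1²+419²) = √175562 ≈ 419, ∠ = arctan(419/1) ≈ 89.86°
pole (s+100): 100 + j419 → |·| = √(100²+419²) = √185561 ≈ 430.77, ∠ = arctan(419/100) ≈ 76.58°
pole (s+347): 347 + j419 → |·| = √(347²+419²) = √295970 ≈ 544.03, ∠ = arctan(419/347) ≈ 50.37°
pole (s+1000): 1000 + j419 → |·| = √(1000²+419²) = √1175561 ≈ 1084.2, ∠ = arctan(419/1000) ≈ 22.73°
pole at origin: |s| = 419, ∠ = 90.00° (in denominator)
|L| = 500 · 419 / 1.0646e+11 ≈ 1.9679e-06
Gain = 20 log₁₀(1.9679e-06) ≈ -114.12 dB

-114.1 dB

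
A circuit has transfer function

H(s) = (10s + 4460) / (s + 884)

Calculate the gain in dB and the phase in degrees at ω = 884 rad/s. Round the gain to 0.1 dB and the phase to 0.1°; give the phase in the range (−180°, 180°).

Substitute s = j884:
Numerator: 10(j884) + 4460 = 4460 + j8840
Denominator: (j884) + 884 = 884 + j884
|N| = √(4460² + 8840²) ≈ 9901.4, ∠N ≈ 63.23°
|D| = √(884² + 884²) ≈ 1250.2, ∠D ≈ 45.00°
|H| = 9901.4 / 1250.2 ≈ 7.9199
Gain = 20 log₁₀(7.9199) ≈ 17.97 dB
∠H = 63.23° − 45.00° = 18.23°

18.0 dB, 18.2°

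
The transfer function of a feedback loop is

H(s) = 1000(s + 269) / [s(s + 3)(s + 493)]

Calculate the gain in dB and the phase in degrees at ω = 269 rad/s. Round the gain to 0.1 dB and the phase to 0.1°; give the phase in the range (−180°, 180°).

-40.6 dB, -163.0°

At s = jω = j269:
zero (s+269): 269 + j269 → |·| = √(269²+269²) = √144722 ≈ 380.42, ∠ = arctan(269/269) ≈ 45.00°
pole (s+3): 3 + j269 → |·| = √(3²+269²) = √72370 ≈ 269.02, ∠ = arctan(269/3) ≈ 89.36°
pole (s+493): 493 + j269 → |·| = √(493²+269²) = √315410 ≈ 561.61, ∠ = arctan(269/493) ≈ 28.62°
pole at origin: |s| = 269, ∠ = 90.00° (in denominator)
|H| = 1000 · 380.42 / 4.0642e+07 ≈ 0.0093603
Gain = 20 log₁₀(0.0093603) ≈ -40.57 dB
∠H = 45.00° − 207.98° = -162.98°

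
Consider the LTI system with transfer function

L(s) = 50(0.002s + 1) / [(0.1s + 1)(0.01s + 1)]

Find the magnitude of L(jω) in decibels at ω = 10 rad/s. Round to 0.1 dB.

30.9 dB

At ω = 10 rad/s:
zero (1 + j10·0.002) = 1 + j0.02 → |·| ≈ 1.0002, ∠ ≈ 1.15°
pole (1 + j10·0.1) = 1 + j1 → |·| ≈ 1.4142, ∠ ≈ 45.00°
pole (1 + j10·0.01) = 1 + j0.1 → |·| ≈ 1.005, ∠ ≈ 5.71°
|L| = 50 · 1.0002 / (1.4142 · 1.005) ≈ 35.187
Gain = 20 log₁₀(35.187) ≈ 30.93 dB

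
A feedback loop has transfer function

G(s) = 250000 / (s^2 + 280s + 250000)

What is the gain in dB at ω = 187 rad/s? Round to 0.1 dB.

1.1 dB

At s = jω = j187:
quadratic: (j187)² + 280·j187 + 250000 = 215031 + j52360 → |·| ≈ 2.2131e+05, ∠ ≈ 13.69°
|G| = 250000 / 2.2131e+05 ≈ 1.1296
Gain = 20 log₁₀(1.1296) ≈ 1.06 dB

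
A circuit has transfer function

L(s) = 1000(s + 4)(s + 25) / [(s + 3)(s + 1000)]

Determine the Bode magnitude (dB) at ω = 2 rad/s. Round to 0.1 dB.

At s = jω = j2:
zero (s+4): 4 + j2 → |·| = √(4²+2²) = √20 ≈ 4.4721, ∠ = arctan(2/4) ≈ 26.57°
zero (s+25): 25 + j2 → |·| = √(25²+2²) = √629 ≈ 25.08, ∠ = arctan(2/25) ≈ 4.57°
pole (s+3): 3 + j2 → |·| = √(3²+2²) = √13 ≈ 3.6056, ∠ = arctan(2/3) ≈ 33.69°
pole (s+1000): 1000 + j2 → |·| = √(1000²+2²) = √1000004 ≈ 1000, ∠ = arctan(2/1000) ≈ 0.11°
|L| = 1000 · 112.16 / 3605.6 ≈ 31.107
Gain = 20 log₁₀(31.107) ≈ 29.86 dB

29.9 dB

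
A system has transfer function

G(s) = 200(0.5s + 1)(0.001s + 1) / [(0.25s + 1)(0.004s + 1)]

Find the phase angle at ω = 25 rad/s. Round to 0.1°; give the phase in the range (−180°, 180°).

At ω = 25 rad/s:
zero (1 + j25·0.5) = 1 + j12.5 → |·| ≈ 12.54, ∠ ≈ 85.43°
zero (1 + j25·0.001) = 1 + j0.025 → |·| ≈ 1.0003, ∠ ≈ 1.43°
pole (1 + j25·0.25) = 1 + j6.25 → |·| ≈ 6.3295, ∠ ≈ 80.91°
pole (1 + j25·0.004) = 1 + j0.1 → |·| ≈ 1.005, ∠ ≈ 5.71°
∠G = (85.43° + 1.43°) − (80.91° + 5.71°) = 0.24°

0.2°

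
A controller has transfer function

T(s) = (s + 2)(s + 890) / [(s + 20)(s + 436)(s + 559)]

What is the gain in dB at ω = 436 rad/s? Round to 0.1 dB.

-52.9 dB

At s = jω = j436:
zero (s+2): 2 + j436 → |·| = √(2²+436²) = √190100 ≈ 436, ∠ = arctan(436/2) ≈ 89.74°
zero (s+890): 890 + j436 → |·| = √(890²+436²) = √982196 ≈ 991.06, ∠ = arctan(436/890) ≈ 26.10°
pole (s+20): 20 + j436 → |·| = √(20²+436²) = √190496 ≈ 436.46, ∠ = arctan(436/20) ≈ 87.37°
pole (s+436): 436 + j436 → |·| = √(436²+436²) = √380192 ≈ 616.6, ∠ = arctan(436/436) ≈ 45.00°
pole (s+559): 559 + j436 → |·| = √(559²+436²) = √502577 ≈ 708.93, ∠ = arctan(436/559) ≈ 37.95°
|T| = 1 · 4.321e+05 / 1.9079e+08 ≈ 0.0022648
Gain = 20 log₁₀(0.0022648) ≈ -52.90 dB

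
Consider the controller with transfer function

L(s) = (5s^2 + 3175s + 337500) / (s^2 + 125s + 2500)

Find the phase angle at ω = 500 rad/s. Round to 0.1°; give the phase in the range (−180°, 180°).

Substitute s = j500:
Numerator: 5(j500)^2 + 3175(j500) + 337500 = -912500 + j1587500
Denominator: (j500)^2 + 125(j500) + 2500 = -247500 + j62500
|N| = √(912500² + 1587500²) ≈ 1.8311e+06, ∠N ≈ 119.89°
|D| = √(247500² + 62500²) ≈ 2.5527e+05, ∠D ≈ 165.83°
∠L = 119.89° − 165.83° = -45.94°

-45.9°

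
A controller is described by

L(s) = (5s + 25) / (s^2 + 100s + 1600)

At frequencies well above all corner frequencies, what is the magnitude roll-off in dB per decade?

-20 dB/decade

Each pole contributes −20 dB/decade at high frequency; each zero contributes +20 dB/decade.
Net: 1 zero(s) − 2 pole(s) → -20 dB/decade.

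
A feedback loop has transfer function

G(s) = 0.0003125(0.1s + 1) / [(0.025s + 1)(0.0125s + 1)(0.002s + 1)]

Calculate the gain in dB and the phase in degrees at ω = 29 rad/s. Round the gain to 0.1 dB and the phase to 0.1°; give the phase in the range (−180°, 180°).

At ω = 29 rad/s:
zero (1 + j29·0.1) = 1 + j2.9 → |·| ≈ 3.0676, ∠ ≈ 70.97°
pole (1 + j29·0.025) = 1 + j0.725 → |·| ≈ 1.2352, ∠ ≈ 35.94°
pole (1 + j29·0.0125) = 1 + j0.3625 → |·| ≈ 1.0637, ∠ ≈ 19.93°
pole (1 + j29·0.002) = 1 + j0.058 → |·| ≈ 1.0017, ∠ ≈ 3.32°
|G| = 0.0003125 · 3.0676 / (1.2352 · 1.0637 · 1.0017) ≈ 0.00072837
Gain = 20 log₁₀(0.00072837) ≈ -62.75 dB
∠G = (70.97°) − (35.94° + 19.93° + 3.32°) = 11.78°

-62.8 dB, 11.8°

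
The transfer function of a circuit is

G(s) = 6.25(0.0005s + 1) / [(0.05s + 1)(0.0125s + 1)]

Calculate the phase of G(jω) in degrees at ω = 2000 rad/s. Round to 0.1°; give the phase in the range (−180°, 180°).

At ω = 2000 rad/s:
zero (1 + j2000·0.0005) = 1 + j1 → |·| ≈ 1.4142, ∠ ≈ 45.00°
pole (1 + j2000·0.05) = 1 + j100 → |·| ≈ 100, ∠ ≈ 89.43°
pole (1 + j2000·0.0125) = 1 + j25 → |·| ≈ 25.02, ∠ ≈ 87.71°
∠G = (45.00°) − (89.43° + 87.71°) = -132.14°

-132.1°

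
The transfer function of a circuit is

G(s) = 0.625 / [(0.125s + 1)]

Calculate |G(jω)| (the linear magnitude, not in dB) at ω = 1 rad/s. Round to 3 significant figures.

At ω = 1 rad/s:
pole (1 + j1·0.125) = 1 + j0.125 → |·| ≈ 1.0078, ∠ ≈ 7.13°
|G| = 0.625 · 1 / (1.0078) ≈ 0.62016

0.620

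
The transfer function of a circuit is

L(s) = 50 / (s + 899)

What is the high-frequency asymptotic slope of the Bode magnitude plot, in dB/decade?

-20 dB/decade

Each pole contributes −20 dB/decade at high frequency; each zero contributes +20 dB/decade.
Net: 0 zero(s) − 1 pole(s) → -20 dB/decade.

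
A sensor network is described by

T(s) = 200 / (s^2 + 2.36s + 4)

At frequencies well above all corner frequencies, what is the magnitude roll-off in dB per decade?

-40 dB/decade

Each pole contributes −20 dB/decade at high frequency; each zero contributes +20 dB/decade.
Net: 0 zero(s) − 2 pole(s) → -40 dB/decade.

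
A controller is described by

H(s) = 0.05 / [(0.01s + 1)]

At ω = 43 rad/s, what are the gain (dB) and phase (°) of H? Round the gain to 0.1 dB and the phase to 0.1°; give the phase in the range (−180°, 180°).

-26.8 dB, -23.3°

At ω = 43 rad/s:
pole (1 + j43·0.01) = 1 + j0.43 → |·| ≈ 1.0885, ∠ ≈ 23.27°
|H| = 0.05 · 1 / (1.0885) ≈ 0.045935
Gain = 20 log₁₀(0.045935) ≈ -26.76 dB
∠H = (0°) − (23.27°) = -23.27°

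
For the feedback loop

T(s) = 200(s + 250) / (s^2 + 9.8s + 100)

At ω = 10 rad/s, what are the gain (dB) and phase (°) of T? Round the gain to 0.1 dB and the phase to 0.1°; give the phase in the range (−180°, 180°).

54.2 dB, -87.7°

At s = jω = j10:
zero (s+250): 250 + j10 → |·| = √(250²+10²) = √62600 ≈ 250.2, ∠ = arctan(10/250) ≈ 2.29°
quadratic: (j10)² + 9.8·j10 + 100 = 0 + j98 → |·| ≈ 98, ∠ ≈ 90.00°
|T| = 200 · 250.2 / 98 ≈ 510.61
Gain = 20 log₁₀(510.61) ≈ 54.16 dB
∠T = 2.29° − 90.00° = -87.71°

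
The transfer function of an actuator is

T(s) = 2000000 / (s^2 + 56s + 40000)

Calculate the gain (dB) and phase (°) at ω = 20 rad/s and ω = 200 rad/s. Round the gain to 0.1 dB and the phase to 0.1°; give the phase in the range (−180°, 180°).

At s = jω = j20:
quadratic: (j20)² + 56·j20 + 40000 = 39600 + j1120 → |·| ≈ 39616, ∠ ≈ 1.62°
|T| = 2000000 / 39616 ≈ 50.485
Gain = 20 log₁₀(50.485) ≈ 34.06 dB
∠T = 0.00° − 1.62° = -1.62°

At s = jω = j200:
quadratic: (j200)² + 56·j200 + 40000 = 0 + j11200 → |·| ≈ 11200, ∠ ≈ 90.00°
|T| = 2000000 / 11200 ≈ 178.57
Gain = 20 log₁₀(178.57) ≈ 45.04 dB
∠T = 0.00° − 90.00° = -90.00°

ω = 20: 34.1 dB, -1.6°; ω = 200: 45.0 dB, -90.0°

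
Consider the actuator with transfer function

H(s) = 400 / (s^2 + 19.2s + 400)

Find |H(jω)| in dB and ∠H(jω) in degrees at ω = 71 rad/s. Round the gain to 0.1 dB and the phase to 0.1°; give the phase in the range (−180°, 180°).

At s = jω = j71:
quadratic: (j71)² + 19.2·j71 + 400 = -4641 + j1363.2 → |·| ≈ 4837.1, ∠ ≈ 163.63°
|H| = 400 / 4837.1 ≈ 0.082694
Gain = 20 log₁₀(0.082694) ≈ -21.65 dB
∠H = 0.00° − 163.63° = -163.63°

-21.7 dB, -163.6°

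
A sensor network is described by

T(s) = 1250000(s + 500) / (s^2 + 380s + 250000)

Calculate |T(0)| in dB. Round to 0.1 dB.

T(0) = 1250000·500 / 250000 = 2500
20 log₁₀(2500) ≈ 67.96 dB

68.0 dB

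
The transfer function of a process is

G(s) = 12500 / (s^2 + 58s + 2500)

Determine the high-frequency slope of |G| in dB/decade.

Each pole contributes −20 dB/decade at high frequency; each zero contributes +20 dB/decade.
Net: 0 zero(s) − 2 pole(s) → -40 dB/decade.

-40 dB/decade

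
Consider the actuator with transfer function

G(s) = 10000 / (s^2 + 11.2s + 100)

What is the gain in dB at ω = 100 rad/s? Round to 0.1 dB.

0.0 dB

At s = jω = j100:
quadratic: (j100)² + 11.2·j100 + 100 = -9900 + j1120 → |·| ≈ 9963.2, ∠ ≈ 173.55°
|G| = 10000 / 9963.2 ≈ 1.0037
Gain = 20 log₁₀(1.0037) ≈ 0.03 dB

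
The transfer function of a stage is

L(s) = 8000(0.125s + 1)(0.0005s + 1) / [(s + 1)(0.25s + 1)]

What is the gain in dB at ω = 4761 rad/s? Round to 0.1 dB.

At ω = 4761 rad/s:
zero (1 + j4761·0.125) = 1 + j595.125 → |·| ≈ 595.13, ∠ ≈ 89.90°
zero (1 + j4761·0.0005) = 1 + j2.3805 → |·| ≈ 2.582, ∠ ≈ 67.21°
pole (1 + j4761·1) = 1 + j4761 → |·| ≈ 4761, ∠ ≈ 89.99°
pole (1 + j4761·0.25) = 1 + j1190.25 → |·| ≈ 1190.3, ∠ ≈ 89.95°
|L| = 8000 · 595.13 · 2.582 / (4761 · 1190.3) ≈ 2.1692
Gain = 20 log₁₀(2.1692) ≈ 6.73 dB

6.7 dB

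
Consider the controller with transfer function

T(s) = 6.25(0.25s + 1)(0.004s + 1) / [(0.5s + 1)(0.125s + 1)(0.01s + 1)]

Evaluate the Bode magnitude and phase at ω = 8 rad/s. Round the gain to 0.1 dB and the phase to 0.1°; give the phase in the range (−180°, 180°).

At ω = 8 rad/s:
zero (1 + j8·0.25) = 1 + j2 → |·| ≈ 2.2361, ∠ ≈ 63.43°
zero (1 + j8·0.004) = 1 + j0.032 → |·| ≈ 1.0005, ∠ ≈ 1.83°
pole (1 + j8·0.5) = 1 + j4 → |·| ≈ 4.1231, ∠ ≈ 75.96°
pole (1 + j8·0.125) = 1 + j1 → |·| ≈ 1.4142, ∠ ≈ 45.00°
pole (1 + j8·0.01) = 1 + j0.08 → |·| ≈ 1.0032, ∠ ≈ 4.57°
|T| = 6.25 · 2.2361 · 1.0005 / (4.1231 · 1.4142 · 1.0032) ≈ 2.3904
Gain = 20 log₁₀(2.3904) ≈ 7.57 dB
∠T = (63.43° + 1.83°) − (75.96° + 45.00° + 4.57°) = -60.27°

7.6 dB, -60.3°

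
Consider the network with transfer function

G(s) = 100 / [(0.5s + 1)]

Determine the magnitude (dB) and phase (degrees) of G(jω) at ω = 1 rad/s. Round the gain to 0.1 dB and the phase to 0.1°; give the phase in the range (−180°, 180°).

At ω = 1 rad/s:
pole (1 + j1·0.5) = 1 + j0.5 → |·| ≈ 1.118, ∠ ≈ 26.57°
|G| = 100 · 1 / (1.118) ≈ 89.445
Gain = 20 log₁₀(89.445) ≈ 39.03 dB
∠G = (0°) − (26.57°) = -26.57°

39.0 dB, -26.6°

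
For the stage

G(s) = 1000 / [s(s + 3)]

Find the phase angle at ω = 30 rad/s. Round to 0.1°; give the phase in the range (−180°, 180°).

At s = jω = j30:
pole (s+3): 3 + j30 → |·| = √(3²+30²) = √909 ≈ 30.15, ∠ = arctan(30/3) ≈ 84.29°
pole at origin: |s| = 30, ∠ = 90.00° (in denominator)
∠G = 0.00° − 174.29° = -174.29°

-174.3°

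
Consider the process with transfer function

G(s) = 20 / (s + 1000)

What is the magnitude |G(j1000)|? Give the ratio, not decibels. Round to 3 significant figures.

0.0141

At s = jω = j1000:
pole (s+1000): 1000 + j1000 → |·| = √(1000²+1000²) = √2000000 ≈ 1414.2, ∠ = arctan(1000/1000) ≈ 45.00°
|G| = 20 / 1414.2 ≈ 0.014142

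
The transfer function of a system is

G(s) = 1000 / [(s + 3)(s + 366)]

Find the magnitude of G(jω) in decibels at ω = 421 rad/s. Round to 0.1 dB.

-47.4 dB

At s = jω = j421:
pole (s+3): 3 + j421 → |·| = √(3²+421²) = √177250 ≈ 421.01, ∠ = arctan(421/3) ≈ 89.59°
pole (s+366): 366 + j421 → |·| = √(366²+421²) = √311197 ≈ 557.85, ∠ = arctan(421/366) ≈ 49.00°
|G| = 1000 / 2.3486e+05 ≈ 0.0042579
Gain = 20 log₁₀(0.0042579) ≈ -47.42 dB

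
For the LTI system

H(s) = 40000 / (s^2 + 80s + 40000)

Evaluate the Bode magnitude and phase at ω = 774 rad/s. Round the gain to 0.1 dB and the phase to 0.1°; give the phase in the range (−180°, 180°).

-23.0 dB, -173.7°

At s = jω = j774:
quadratic: (j774)² + 80·j774 + 40000 = -559076 + j61920 → |·| ≈ 5.6249e+05, ∠ ≈ 173.68°
|H| = 40000 / 5.6249e+05 ≈ 0.071112
Gain = 20 log₁₀(0.071112) ≈ -22.96 dB
∠H = 0.00° − 173.68° = -173.68°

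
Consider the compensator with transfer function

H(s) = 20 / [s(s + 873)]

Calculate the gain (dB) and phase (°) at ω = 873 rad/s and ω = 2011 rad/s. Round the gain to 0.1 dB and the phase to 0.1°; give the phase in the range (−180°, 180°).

At s = jω = j873:
pole (s+873): 873 + j873 → |·| = √(873²+873²) = √1524258 ≈ 1234.6, ∠ = arctan(873/873) ≈ 45.00°
pole at origin: |s| = 873, ∠ = 90.00° (in denominator)
|H| = 20 / 1.0778e+06 ≈ 1.8556e-05
Gain = 20 log₁₀(1.8556e-05) ≈ -94.63 dB
∠H = 0.00° − 135.00° = -135.00°

At s = jω = j2011:
pole (s+873): 873 + j2011 → |·| = √(873²+2011²) = √4806250 ≈ 2192.3, ∠ = arctan(2011/873) ≈ 66.53°
pole at origin: |s| = 2011, ∠ = 90.00° (in denominator)
|H| = 20 / 4.4087e+06 ≈ 4.5365e-06
Gain = 20 log₁₀(4.5365e-06) ≈ -106.87 dB
∠H = 0.00° − 156.53° = -156.53°

ω = 873: -94.6 dB, -135.0°; ω = 2011: -106.9 dB, -156.5°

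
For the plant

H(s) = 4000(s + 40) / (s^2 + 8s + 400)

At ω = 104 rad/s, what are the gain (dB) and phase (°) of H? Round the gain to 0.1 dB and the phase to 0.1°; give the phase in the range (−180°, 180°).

32.6 dB, -106.5°

At s = jω = j104:
zero (s+40): 40 + j104 → |·| = √(40²+104²) = √12416 ≈ 111.43, ∠ = arctan(104/40) ≈ 68.96°
quadratic: (j104)² + 8·j104 + 400 = -10416 + j832 → |·| ≈ 10449, ∠ ≈ 175.43°
|H| = 4000 · 111.43 / 10449 ≈ 42.657
Gain = 20 log₁₀(42.657) ≈ 32.60 dB
∠H = 68.96° − 175.43° = -106.47°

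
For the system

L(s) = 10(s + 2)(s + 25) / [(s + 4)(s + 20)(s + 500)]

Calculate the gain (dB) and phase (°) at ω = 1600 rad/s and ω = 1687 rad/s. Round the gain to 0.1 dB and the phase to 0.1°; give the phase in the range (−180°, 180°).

ω = 1600: -44.5 dB, -72.8°; ω = 1687: -44.9 dB, -73.6°

At s = jω = j1600:
zero (s+2): 2 + j1600 → |·| = √(2²+1600²) = √2560004 ≈ 1600, ∠ = arctan(1600/2) ≈ 89.93°
zero (s+25): 25 + j1600 → |·| = √(25²+1600²) = √2560625 ≈ 1600.2, ∠ = arctan(1600/25) ≈ 89.10°
pole (s+4): 4 + j1600 → |·| = √(4²+1600²) = √2560016 ≈ 1600, ∠ = arctan(1600/4) ≈ 89.86°
pole (s+20): 20 + j1600 → |·| = √(20²+1600²) = √2560400 ≈ 1600.1, ∠ = arctan(1600/20) ≈ 89.28°
pole (s+500): 500 + j1600 → |·| = √(500²+1600²) = √2810000 ≈ 1676.3, ∠ = arctan(1600/500) ≈ 72.65°
|L| = 10 · 2.5603e+06 / 4.2916e+09 ≈ 0.0059658
Gain = 20 log₁₀(0.0059658) ≈ -44.49 dB
∠L = 179.03° − 251.79° = -72.76°

At s = jω = j1687:
zero (s+2): 2 + j1687 → |·| = √(2²+1687²) = √2845973 ≈ 1687, ∠ = arctan(1687/2) ≈ 89.93°
zero (s+25): 25 + j1687 → |·| = √(25²+1687²) = √2846594 ≈ 1687.2, ∠ = arctan(1687/25) ≈ 89.15°
pole (s+4): 4 + j1687 → |·| = √(4²+1687²) = √2845985 ≈ 1687, ∠ = arctan(1687/4) ≈ 89.86°
pole (s+20): 20 + j1687 → |·| = √(20²+1687²) = √2846369 ≈ 1687.1, ∠ = arctan(1687/20) ≈ 89.32°
pole (s+500): 500 + j1687 → |·| = √(500²+1687²) = √3095969 ≈ 1759.5, ∠ = arctan(1687/500) ≈ 73.49°
|L| = 10 · 2.8463e+06 / 5.0078e+09 ≈ 0.0056837
Gain = 20 log₁₀(0.0056837) ≈ -44.91 dB
∠L = 179.08° − 252.67° = -73.59°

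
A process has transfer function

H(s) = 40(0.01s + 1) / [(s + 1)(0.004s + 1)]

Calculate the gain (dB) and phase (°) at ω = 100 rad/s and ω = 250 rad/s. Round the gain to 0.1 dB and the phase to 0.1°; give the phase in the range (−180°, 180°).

At ω = 100 rad/s:
zero (1 + j100·0.01) = 1 + j1 → |·| ≈ 1.4142, ∠ ≈ 45.00°
pole (1 + j100·1) = 1 + j100 → |·| ≈ 100, ∠ ≈ 89.43°
pole (1 + j100·0.004) = 1 + j0.4 → |·| ≈ 1.077, ∠ ≈ 21.80°
|H| = 40 · 1.4142 / (100 · 1.077) ≈ 0.52524
Gain = 20 log₁₀(0.52524) ≈ -5.59 dB
∠H = (45.00°) − (89.43° + 21.80°) = -66.23°

At ω = 250 rad/s:
zero (1 + j250·0.01) = 1 + j2.5 → |·| ≈ 2.6926, ∠ ≈ 68.20°
pole (1 + j250·1) = 1 + j250 → |·| ≈ 250, ∠ ≈ 89.77°
pole (1 + j250·0.004) = 1 + j1 → |·| ≈ 1.4142, ∠ ≈ 45.00°
|H| = 40 · 2.6926 / (250 · 1.4142) ≈ 0.30464
Gain = 20 log₁₀(0.30464) ≈ -10.32 dB
∠H = (68.20°) − (89.77° + 45.00°) = -66.57°

ω = 100: -5.6 dB, -66.2°; ω = 250: -10.3 dB, -66.6°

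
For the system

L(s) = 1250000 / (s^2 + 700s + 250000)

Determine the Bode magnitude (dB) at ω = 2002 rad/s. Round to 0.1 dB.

At s = jω = j2002:
quadratic: (j2002)² + 700·j2002 + 250000 = -3758004 + j1401400 → |·| ≈ 4.0108e+06, ∠ ≈ 159.55°
|L| = 1250000 / 4.0108e+06 ≈ 0.31166
Gain = 20 log₁₀(0.31166) ≈ -10.13 dB

-10.1 dB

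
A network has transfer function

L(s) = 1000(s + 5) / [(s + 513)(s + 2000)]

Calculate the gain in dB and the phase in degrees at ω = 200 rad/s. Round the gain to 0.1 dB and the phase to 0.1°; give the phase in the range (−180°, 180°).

At s = jω = j200:
zero (s+5): 5 + j200 → |·| = √(5²+200²) = √40025 ≈ 200.06, ∠ = arctan(200/5) ≈ 88.57°
pole (s+513): 513 + j200 → |·| = √(513²+200²) = √303169 ≈ 550.61, ∠ = arctan(200/513) ≈ 21.30°
pole (s+2000): 2000 + j200 → |·| = √(2000²+200²) = √4040000 ≈ 2010, ∠ = arctan(200/2000) ≈ 5.71°
|L| = 1000 · 200.06 / 1.1067e+06 ≈ 0.18077
Gain = 20 log₁₀(0.18077) ≈ -14.86 dB
∠L = 88.57° − 27.01° = 61.56°

-14.9 dB, 61.6°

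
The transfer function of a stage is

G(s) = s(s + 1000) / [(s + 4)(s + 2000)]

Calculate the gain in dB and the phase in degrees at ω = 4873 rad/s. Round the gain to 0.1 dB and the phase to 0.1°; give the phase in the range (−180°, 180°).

At s = jω = j4873:
zero (s+1000): 1000 + j4873 → |·| = √(1000²+4873²) = √24746129 ≈ 4974.5, ∠ = arctan(4873/1000) ≈ 78.40°
zero at origin: s = j4873 → |·| = 4873, ∠ = 90.00°
pole (s+4): 4 + j4873 → |·| = √(4²+4873²) = √23746145 ≈ 4873, ∠ = arctan(4873/4) ≈ 89.95°
pole (s+2000): 2000 + j4873 → |·| = √(2000²+4873²) = √27746129 ≈ 5267.5, ∠ = arctan(4873/2000) ≈ 67.69°
|G| = 1 · 2.4241e+07 / 2.5669e+07 ≈ 0.94437
Gain = 20 log₁₀(0.94437) ≈ -0.50 dB
∠G = 168.40° − 157.64° = 10.76°

-0.5 dB, 10.8°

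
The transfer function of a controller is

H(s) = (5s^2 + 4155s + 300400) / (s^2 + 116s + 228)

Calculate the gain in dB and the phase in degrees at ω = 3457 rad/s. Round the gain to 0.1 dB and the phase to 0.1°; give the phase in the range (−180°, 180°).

Substitute s = j3457:
Numerator: 5(j3457)^2 + 4155(j3457) + 300400 = -59453845 + j14363835
Denominator: (j3457)^2 + 116(j3457) + 228 = -11950621 + j401012
|N| = √(59453845² + 14363835²) ≈ 6.1164e+07, ∠N ≈ 166.42°
|D| = √(11950621² + 401012²) ≈ 1.1957e+07, ∠D ≈ 178.08°
|H| = 6.1164e+07 / 1.1957e+07 ≈ 5.1153
Gain = 20 log₁₀(5.1153) ≈ 14.18 dB
∠H = 166.42° − 178.08° = -11.66°

14.2 dB, -11.7°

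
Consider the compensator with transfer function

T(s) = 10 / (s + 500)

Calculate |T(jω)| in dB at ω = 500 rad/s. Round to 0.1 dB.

At s = jω = j500:
pole (s+500): 500 + j500 → |·| = √(500²+500²) = √500000 ≈ 707.11, ∠ = arctan(500/500) ≈ 45.00°
|T| = 10 / 707.11 ≈ 0.014142
Gain = 20 log₁₀(0.014142) ≈ -36.99 dB

-37.0 dB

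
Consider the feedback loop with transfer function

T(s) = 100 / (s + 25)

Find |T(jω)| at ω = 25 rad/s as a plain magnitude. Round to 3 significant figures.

2.83

At s = jω = j25:
pole (s+25): 25 + j25 → |·| = √(25²+25²) = √1250 ≈ 35.355, ∠ = arctan(25/25) ≈ 45.00°
|T| = 100 / 35.355 ≈ 2.8285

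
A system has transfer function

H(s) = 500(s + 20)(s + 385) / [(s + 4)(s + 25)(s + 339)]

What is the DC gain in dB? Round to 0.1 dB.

41.1 dB

H(0) = 500·20·385 / (4·25·339) ≈ 113.57
20 log₁₀(113.57) ≈ 41.11 dB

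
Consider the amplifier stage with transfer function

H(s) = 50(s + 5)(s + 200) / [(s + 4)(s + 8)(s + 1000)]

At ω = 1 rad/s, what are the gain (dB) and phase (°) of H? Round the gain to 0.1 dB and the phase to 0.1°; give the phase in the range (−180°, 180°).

3.7 dB, -9.6°

At s = jω = j1:
zero (s+5): 5 + j1 → |·| = √(5²+1²) = √26 ≈ 5.099, ∠ = arctan(1/5) ≈ 11.31°
zero (s+200): 200 + j1 → |·| = √(200²+1²) = √40001 ≈ 200, ∠ = arctan(1/200) ≈ 0.29°
pole (s+4): 4 + j1 → |·| = √(4²+1²) = √17 ≈ 4.1231, ∠ = arctan(1/4) ≈ 14.04°
pole (s+8): 8 + j1 → |·| = √(8²+1²) = √65 ≈ 8.0623, ∠ = arctan(1/8) ≈ 7.13°
pole (s+1000): 1000 + j1 → |·| = √(1000²+1²) = √1000001 ≈ 1000, ∠ = arctan(1/1000) ≈ 0.06°
|H| = 50 · 1019.8 / 33242 ≈ 1.5339
Gain = 20 log₁₀(1.5339) ≈ 3.72 dB
∠H = 11.60° − 21.23° = -9.63°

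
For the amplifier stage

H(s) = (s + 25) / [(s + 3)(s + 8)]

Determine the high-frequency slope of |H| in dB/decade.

Each pole contributes −20 dB/decade at high frequency; each zero contributes +20 dB/decade.
Net: 1 zero(s) − 2 pole(s) → -20 dB/decade.

-20 dB/decade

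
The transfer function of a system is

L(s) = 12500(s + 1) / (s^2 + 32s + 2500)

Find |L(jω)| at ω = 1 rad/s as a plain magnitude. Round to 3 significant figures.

7.07

At s = jω = j1:
zero (s+1): 1 + j1 → |·| = √(1²+1²) = √2 ≈ 1.4142, ∠ = arctan(1/1) ≈ 45.00°
quadratic: (j1)² + 32·j1 + 2500 = 2499 + j32 → |·| ≈ 2499.2, ∠ ≈ 0.73°
|L| = 12500 · 1.4142 / 2499.2 ≈ 7.0733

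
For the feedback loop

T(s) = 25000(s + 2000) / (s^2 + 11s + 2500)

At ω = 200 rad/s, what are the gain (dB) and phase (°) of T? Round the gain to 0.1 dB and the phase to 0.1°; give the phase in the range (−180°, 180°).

62.5 dB, -170.9°

At s = jω = j200:
zero (s+2000): 2000 + j200 → |·| = √(2000²+200²) = √4040000 ≈ 2010, ∠ = arctan(200/2000) ≈ 5.71°
quadratic: (j200)² + 11·j200 + 2500 = -37500 + j2200 → |·| ≈ 37564, ∠ ≈ 176.64°
|T| = 25000 · 2010 / 37564 ≈ 1337.7
Gain = 20 log₁₀(1337.7) ≈ 62.53 dB
∠T = 5.71° − 176.64° = -170.93°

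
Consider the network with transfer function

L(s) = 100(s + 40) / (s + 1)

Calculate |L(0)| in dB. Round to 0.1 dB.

72.0 dB

L(0) = 100·40 / (1) = 4000
20 log₁₀(4000) ≈ 72.04 dB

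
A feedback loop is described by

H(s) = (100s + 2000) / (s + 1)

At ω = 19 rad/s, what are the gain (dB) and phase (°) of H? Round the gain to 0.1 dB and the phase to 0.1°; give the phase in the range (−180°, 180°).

Substitute s = j19:
Numerator: 100(j19) + 2000 = 2000 + j1900
Denominator: (j19) + 1 = 1 + j19
|N| = √(2000² + 1900²) ≈ 2758.6, ∠N ≈ 43.53°
|D| = √(1² + 19²) ≈ 19.026, ∠D ≈ 86.99°
|H| = 2758.6 / 19.026 ≈ 144.99
Gain = 20 log₁₀(144.99) ≈ 43.23 dB
∠H = 43.53° − 86.99° = -43.46°

43.2 dB, -43.5°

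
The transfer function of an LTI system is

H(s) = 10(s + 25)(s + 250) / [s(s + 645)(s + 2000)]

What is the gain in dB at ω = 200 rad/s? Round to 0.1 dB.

-52.5 dB

At s = jω = j200:
zero (s+25): 25 + j200 → |·| = √(25²+200²) = √40625 ≈ 201.56, ∠ = arctan(200/25) ≈ 82.87°
zero (s+250): 250 + j200 → |·| = √(250²+200²) = √102500 ≈ 320.16, ∠ = arctan(200/250) ≈ 38.66°
pole (s+645): 645 + j200 → |·| = √(645²+200²) = √456025 ≈ 675.3, ∠ = arctan(200/645) ≈ 17.23°
pole (s+2000): 2000 + j200 → |·| = √(2000²+200²) = √4040000 ≈ 2010, ∠ = arctan(200/2000) ≈ 5.71°
pole at origin: |s| = 200, ∠ = 90.00° (in denominator)
|H| = 10 · 64531 / 2.7147e+08 ≈ 0.0023771
Gain = 20 log₁₀(0.0023771) ≈ -52.48 dB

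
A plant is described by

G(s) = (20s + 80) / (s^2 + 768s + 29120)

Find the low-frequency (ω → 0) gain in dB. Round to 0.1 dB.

G(0) = 80 / 29120 ≈ 0.0027473
20 log₁₀(0.0027473) ≈ -51.22 dB

-51.2 dB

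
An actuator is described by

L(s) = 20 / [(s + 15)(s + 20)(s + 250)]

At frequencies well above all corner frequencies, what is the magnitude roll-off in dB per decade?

-60 dB/decade

Each pole contributes −20 dB/decade at high frequency; each zero contributes +20 dB/decade.
Net: 0 zero(s) − 3 pole(s) → -60 dB/decade.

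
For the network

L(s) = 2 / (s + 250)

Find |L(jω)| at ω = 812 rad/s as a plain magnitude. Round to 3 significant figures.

At s = jω = j812:
pole (s+250): 250 + j812 → |·| = √(250²+812²) = √721844 ≈ 849.61, ∠ = arctan(812/250) ≈ 72.89°
|L| = 2 / 849.61 ≈ 0.002354

0.00235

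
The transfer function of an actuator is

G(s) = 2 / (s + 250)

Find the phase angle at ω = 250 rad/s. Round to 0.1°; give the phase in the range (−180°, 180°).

Substitute s = j250:
Numerator: 2 = 2 + j0
Denominator: (j250) + 250 = 250 + j250
|N| = √(2² + 0²) ≈ 2, ∠N ≈ 0.00°
|D| = √(250² + 250²) ≈ 353.55, ∠D ≈ 45.00°
∠G = 0.00° − 45.00° = -45.00°

-45.0°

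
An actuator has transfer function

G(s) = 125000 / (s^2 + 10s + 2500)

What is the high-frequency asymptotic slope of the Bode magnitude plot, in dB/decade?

-40 dB/decade

Each pole contributes −20 dB/decade at high frequency; each zero contributes +20 dB/decade.
Net: 0 zero(s) − 2 pole(s) → -40 dB/decade.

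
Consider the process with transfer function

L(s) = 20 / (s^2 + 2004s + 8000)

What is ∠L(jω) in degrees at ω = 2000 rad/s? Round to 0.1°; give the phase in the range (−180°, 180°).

-134.9°

Substitute s = j2000:
Numerator: 20 = 20 + j0
Denominator: (j2000)^2 + 2004(j2000) + 8000 = -3992000 + j4008000
|N| = √(20² + 0²) ≈ 20, ∠N ≈ 0.00°
|D| = √(3992000² + 4008000²) ≈ 5.6569e+06, ∠D ≈ 134.89°
∠L = 0.00° − 134.89° = -134.89°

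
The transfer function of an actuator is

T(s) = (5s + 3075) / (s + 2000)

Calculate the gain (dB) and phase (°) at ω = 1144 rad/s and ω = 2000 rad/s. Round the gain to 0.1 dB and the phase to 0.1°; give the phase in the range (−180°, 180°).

ω = 1144: 9.0 dB, 32.0°; ω = 2000: 11.4 dB, 27.9°

Substitute s = j1144:
Numerator: 5(j1144) + 3075 = 3075 + j5720
Denominator: (j1144) + 2000 = 2000 + j1144
|N| = √(3075² + 5720²) ≈ 6494.2, ∠N ≈ 61.74°
|D| = √(2000² + 1144²) ≈ 2304.1, ∠D ≈ 29.77°
|T| = 6494.2 / 2304.1 ≈ 2.8185
Gain = 20 log₁₀(2.8185) ≈ 9.00 dB
∠T = 61.74° − 29.77° = 31.97°

Substitute s = j2000:
Numerator: 5(j2000) + 3075 = 3075 + j10000
Denominator: (j2000) + 2000 = 2000 + j2000
|N| = √(3075² + 10000²) ≈ 10462, ∠N ≈ 72.91°
|D| = √(2000² + 2000²) ≈ 2828.4, ∠D ≈ 45.00°
|T| = 10462 / 2828.4 ≈ 3.6989
Gain = 20 log₁₀(3.6989) ≈ 11.36 dB
∠T = 72.91° − 45.00° = 27.91°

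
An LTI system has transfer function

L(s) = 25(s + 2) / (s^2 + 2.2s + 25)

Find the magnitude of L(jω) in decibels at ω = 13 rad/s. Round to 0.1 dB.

7.0 dB

At s = jω = j13:
zero (s+2): 2 + j13 → |·| = √(2²+13²) = √173 ≈ 13.153, ∠ = arctan(13/2) ≈ 81.25°
quadratic: (j13)² + 2.2·j13 + 25 = -144 + j28.6 → |·| ≈ 146.81, ∠ ≈ 168.77°
|L| = 25 · 13.153 / 146.81 ≈ 2.2398
Gain = 20 log₁₀(2.2398) ≈ 7.00 dB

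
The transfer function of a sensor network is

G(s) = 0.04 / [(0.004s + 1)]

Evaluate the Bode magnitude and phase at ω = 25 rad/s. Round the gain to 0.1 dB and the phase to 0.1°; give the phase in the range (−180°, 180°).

At ω = 25 rad/s:
pole (1 + j25·0.004) = 1 + j0.1 → |·| ≈ 1.005, ∠ ≈ 5.71°
|G| = 0.04 · 1 / (1.005) ≈ 0.039801
Gain = 20 log₁₀(0.039801) ≈ -28.00 dB
∠G = (0°) − (5.71°) = -5.71°

-28.0 dB, -5.7°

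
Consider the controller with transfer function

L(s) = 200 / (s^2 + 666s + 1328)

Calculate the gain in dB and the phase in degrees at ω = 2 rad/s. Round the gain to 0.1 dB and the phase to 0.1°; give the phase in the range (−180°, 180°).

-19.5 dB, -45.2°

Substitute s = j2:
Numerator: 200 = 200 + j0
Denominator: (j2)^2 + 666(j2) + 1328 = 1324 + j1332
|N| = √(200² + 0²) ≈ 200, ∠N ≈ 0.00°
|D| = √(1324² + 1332²) ≈ 1878.1, ∠D ≈ 45.17°
|L| = 200 / 1878.1 ≈ 0.10649
Gain = 20 log₁₀(0.10649) ≈ -19.45 dB
∠L = 0.00° − 45.17° = -45.17°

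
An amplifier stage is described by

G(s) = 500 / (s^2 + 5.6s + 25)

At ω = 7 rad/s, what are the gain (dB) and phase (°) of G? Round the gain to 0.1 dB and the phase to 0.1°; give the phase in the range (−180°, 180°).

At s = jω = j7:
quadratic: (j7)² + 5.6·j7 + 25 = -24 + j39.2 → |·| ≈ 45.963, ∠ ≈ 121.48°
|G| = 500 / 45.963 ≈ 10.878
Gain = 20 log₁₀(10.878) ≈ 20.73 dB
∠G = 0.00° − 121.48° = -121.48°

20.7 dB, -121.5°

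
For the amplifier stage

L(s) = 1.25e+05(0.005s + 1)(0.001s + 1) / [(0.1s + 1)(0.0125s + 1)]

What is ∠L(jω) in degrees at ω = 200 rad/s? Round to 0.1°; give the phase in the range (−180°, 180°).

At ω = 200 rad/s:
zero (1 + j200·0.005) = 1 + j1 → |·| ≈ 1.4142, ∠ ≈ 45.00°
zero (1 + j200·0.001) = 1 + j0.2 → |·| ≈ 1.0198, ∠ ≈ 11.31°
pole (1 + j200·0.1) = 1 + j20 → |·| ≈ 20.025, ∠ ≈ 87.14°
pole (1 + j200·0.0125) = 1 + j2.5 → |·| ≈ 2.6926, ∠ ≈ 68.20°
∠L = (45.00° + 11.31°) − (87.14° + 68.20°) = -99.03°

-99.0°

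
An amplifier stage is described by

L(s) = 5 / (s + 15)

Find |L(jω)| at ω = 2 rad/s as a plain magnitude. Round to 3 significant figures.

Substitute s = j2:
Numerator: 5 = 5 + j0
Denominator: (j2) + 15 = 15 + j2
|N| = √(5² + 0²) ≈ 5, ∠N ≈ 0.00°
|D| = √(15² + 2²) ≈ 15.133, ∠D ≈ 7.59°
|L| = 5 / 15.133 ≈ 0.3304

0.330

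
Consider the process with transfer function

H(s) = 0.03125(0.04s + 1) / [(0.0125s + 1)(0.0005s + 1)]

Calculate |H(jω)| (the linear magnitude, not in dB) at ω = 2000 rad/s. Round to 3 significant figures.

0.0707

At ω = 2000 rad/s:
zero (1 + j2000·0.04) = 1 + j80 → |·| ≈ 80.006, ∠ ≈ 89.28°
pole (1 + j2000·0.0125) = 1 + j25 → |·| ≈ 25.02, ∠ ≈ 87.71°
pole (1 + j2000·0.0005) = 1 + j1 → |·| ≈ 1.4142, ∠ ≈ 45.00°
|H| = 0.03125 · 80.006 / (25.02 · 1.4142) ≈ 0.07066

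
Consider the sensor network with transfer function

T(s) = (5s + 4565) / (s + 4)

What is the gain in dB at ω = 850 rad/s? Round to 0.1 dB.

Substitute s = j850:
Numerator: 5(j850) + 4565 = 4565 + j4250
Denominator: (j850) + 4 = 4 + j850
|N| = √(4565² + 4250²) ≈ 6237.1, ∠N ≈ 42.95°
|D| = √(4² + 850²) ≈ 850.01, ∠D ≈ 89.73°
|T| = 6237.1 / 850.01 ≈ 7.3377
Gain = 20 log₁₀(7.3377) ≈ 17.31 dB

17.3 dB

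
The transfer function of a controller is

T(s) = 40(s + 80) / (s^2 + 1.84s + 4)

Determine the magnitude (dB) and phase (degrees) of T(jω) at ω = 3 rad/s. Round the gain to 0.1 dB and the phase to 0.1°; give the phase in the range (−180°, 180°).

At s = jω = j3:
zero (s+80): 80 + j3 → |·| = √(80²+3²) = √6409 ≈ 80.056, ∠ = arctan(3/80) ≈ 2.15°
quadratic: (j3)² + 1.84·j3 + 4 = -5 + j5.52 → |·| ≈ 7.4478, ∠ ≈ 132.17°
|T| = 40 · 80.056 / 7.4478 ≈ 429.96
Gain = 20 log₁₀(429.96) ≈ 52.67 dB
∠T = 2.15° − 132.17° = -130.02°

52.7 dB, -130.0°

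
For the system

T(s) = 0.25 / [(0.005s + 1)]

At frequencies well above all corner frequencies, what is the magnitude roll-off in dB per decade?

Each pole contributes −20 dB/decade at high frequency; each zero contributes +20 dB/decade.
Net: 0 zero(s) − 1 pole(s) → -20 dB/decade.

-20 dB/decade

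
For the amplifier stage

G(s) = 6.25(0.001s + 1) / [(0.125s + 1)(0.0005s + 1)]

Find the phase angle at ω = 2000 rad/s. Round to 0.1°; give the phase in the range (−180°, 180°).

-71.3°

At ω = 2000 rad/s:
zero (1 + j2000·0.001) = 1 + j2 → |·| ≈ 2.2361, ∠ ≈ 63.43°
pole (1 + j2000·0.125) = 1 + j250 → |·| ≈ 250, ∠ ≈ 89.77°
pole (1 + j2000·0.0005) = 1 + j1 → |·| ≈ 1.4142, ∠ ≈ 45.00°
∠G = (63.43°) − (89.77° + 45.00°) = -71.34°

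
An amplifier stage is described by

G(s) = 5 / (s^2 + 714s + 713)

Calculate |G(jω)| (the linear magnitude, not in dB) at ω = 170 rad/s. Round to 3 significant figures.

4.01e-05

Substitute s = j170:
Numerator: 5 = 5 + j0
Denominator: (j170)^2 + 714(j170) + 713 = -28187 + j121380
|N| = √(5² + 0²) ≈ 5, ∠N ≈ 0.00°
|D| = √(28187² + 121380²) ≈ 1.2461e+05, ∠D ≈ 103.07°
|G| = 5 / 1.2461e+05 ≈ 4.0125e-05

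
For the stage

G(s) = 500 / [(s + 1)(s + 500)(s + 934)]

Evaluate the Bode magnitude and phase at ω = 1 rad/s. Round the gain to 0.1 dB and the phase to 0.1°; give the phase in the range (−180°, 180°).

-62.4 dB, -45.2°

At s = jω = j1:
pole (s+1): 1 + j1 → |·| = √(1²+1²) = √2 ≈ 1.4142, ∠ = arctan(1/1) ≈ 45.00°
pole (s+500): 500 + j1 → |·| = √(500²+1²) = √250001 ≈ 500, ∠ = arctan(1/500) ≈ 0.11°
pole (s+934): 934 + j1 → |·| = √(934²+1²) = √872357 ≈ 934, ∠ = arctan(1/934) ≈ 0.06°
|G| = 500 / 6.6043e+05 ≈ 0.00075708
Gain = 20 log₁₀(0.00075708) ≈ -62.42 dB
∠G = 0.00° − 45.17° = -45.17°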